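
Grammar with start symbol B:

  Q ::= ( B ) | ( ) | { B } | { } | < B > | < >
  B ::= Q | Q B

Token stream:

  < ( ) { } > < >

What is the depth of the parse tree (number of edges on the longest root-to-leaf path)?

[B [Q < [B [Q ( )] [B [Q { }]]] >] [B [Q < >]]]

5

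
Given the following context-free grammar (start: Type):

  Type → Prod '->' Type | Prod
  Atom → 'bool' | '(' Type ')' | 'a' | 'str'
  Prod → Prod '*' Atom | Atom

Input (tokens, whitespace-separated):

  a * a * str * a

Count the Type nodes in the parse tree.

1

[Type [Prod [Prod [Prod [Prod [Atom a]] * [Atom a]] * [Atom str]] * [Atom a]]]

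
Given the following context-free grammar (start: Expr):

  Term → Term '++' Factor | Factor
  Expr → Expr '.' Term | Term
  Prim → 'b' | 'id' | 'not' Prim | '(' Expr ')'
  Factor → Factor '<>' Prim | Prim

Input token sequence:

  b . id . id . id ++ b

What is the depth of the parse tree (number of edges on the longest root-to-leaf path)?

7

[Expr [Expr [Expr [Expr [Term [Factor [Prim b]]]] . [Term [Factor [Prim id]]]] . [Term [Factor [Prim id]]]] . [Term [Term [Factor [Prim id]]] ++ [Factor [Prim b]]]]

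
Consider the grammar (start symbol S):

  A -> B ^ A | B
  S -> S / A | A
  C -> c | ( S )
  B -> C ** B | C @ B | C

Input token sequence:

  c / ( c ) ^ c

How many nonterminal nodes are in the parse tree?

15

[S [S [A [B [C c]]]] / [A [B [C ( [S [A [B [C c]]]] )]] ^ [A [B [C c]]]]]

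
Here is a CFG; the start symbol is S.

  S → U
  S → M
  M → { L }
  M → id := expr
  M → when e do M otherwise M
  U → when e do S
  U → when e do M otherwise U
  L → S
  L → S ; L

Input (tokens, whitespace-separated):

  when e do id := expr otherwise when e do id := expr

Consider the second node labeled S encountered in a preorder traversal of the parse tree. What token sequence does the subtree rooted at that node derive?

[S [U when e do [M id := expr] otherwise [U when e do [S [M id := expr]]]]]

id := expr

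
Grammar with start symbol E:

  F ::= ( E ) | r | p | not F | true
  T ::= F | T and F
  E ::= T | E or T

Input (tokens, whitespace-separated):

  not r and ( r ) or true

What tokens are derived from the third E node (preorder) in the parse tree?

r

[E [E [T [T [F not [F r]]] and [F ( [E [T [F r]]] )]]] or [T [F true]]]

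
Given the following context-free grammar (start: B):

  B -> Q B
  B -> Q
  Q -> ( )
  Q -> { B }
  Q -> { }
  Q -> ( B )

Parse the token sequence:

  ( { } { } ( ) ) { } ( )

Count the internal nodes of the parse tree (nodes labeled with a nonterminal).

[B [Q ( [B [Q { }] [B [Q { }] [B [Q ( )]]]] )] [B [Q { }] [B [Q ( )]]]]

12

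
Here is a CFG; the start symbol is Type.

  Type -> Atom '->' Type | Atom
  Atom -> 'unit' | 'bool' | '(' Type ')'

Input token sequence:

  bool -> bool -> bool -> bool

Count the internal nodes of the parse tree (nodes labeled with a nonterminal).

8

[Type [Atom bool] -> [Type [Atom bool] -> [Type [Atom bool] -> [Type [Atom bool]]]]]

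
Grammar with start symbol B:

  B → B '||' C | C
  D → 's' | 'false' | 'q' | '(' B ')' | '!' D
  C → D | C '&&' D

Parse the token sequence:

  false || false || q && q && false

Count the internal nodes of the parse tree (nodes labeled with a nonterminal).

[B [B [B [C [D false]]] || [C [D false]]] || [C [C [C [D q]] && [D q]] && [D false]]]

13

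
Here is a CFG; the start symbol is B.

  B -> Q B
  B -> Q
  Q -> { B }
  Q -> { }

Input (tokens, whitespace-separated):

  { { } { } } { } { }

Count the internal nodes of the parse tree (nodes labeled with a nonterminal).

[B [Q { [B [Q { }] [B [Q { }]]] }] [B [Q { }] [B [Q { }]]]]

10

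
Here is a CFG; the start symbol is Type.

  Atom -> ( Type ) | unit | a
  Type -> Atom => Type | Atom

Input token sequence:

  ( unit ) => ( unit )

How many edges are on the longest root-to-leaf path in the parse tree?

[Type [Atom ( [Type [Atom unit]] )] => [Type [Atom ( [Type [Atom unit]] )]]]

5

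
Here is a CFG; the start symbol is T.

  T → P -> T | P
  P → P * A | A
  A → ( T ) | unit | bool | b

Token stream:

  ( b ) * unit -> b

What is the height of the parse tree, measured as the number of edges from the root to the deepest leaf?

7

[T [P [P [A ( [T [P [A b]]] )]] * [A unit]] -> [T [P [A b]]]]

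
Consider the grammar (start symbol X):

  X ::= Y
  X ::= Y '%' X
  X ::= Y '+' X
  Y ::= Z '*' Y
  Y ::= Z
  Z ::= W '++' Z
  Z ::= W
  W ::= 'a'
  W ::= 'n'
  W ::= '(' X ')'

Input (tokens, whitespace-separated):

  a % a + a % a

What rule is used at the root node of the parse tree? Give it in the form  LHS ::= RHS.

X ::= Y '%' X

[X [Y [Z [W a]]] % [X [Y [Z [W a]]] + [X [Y [Z [W a]]] % [X [Y [Z [W a]]]]]]]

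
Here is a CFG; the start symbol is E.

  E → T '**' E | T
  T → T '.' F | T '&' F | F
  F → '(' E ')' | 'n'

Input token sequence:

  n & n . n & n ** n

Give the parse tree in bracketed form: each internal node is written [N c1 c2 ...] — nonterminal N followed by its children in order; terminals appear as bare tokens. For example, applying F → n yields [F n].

[E [T [T [T [T [F n]] & [F n]] . [F n]] & [F n]] ** [E [T [F n]]]]

E
T ** E
T & F ** E
T . F & F ** E
T & F . F & F ** E
F & F . F & F ** E
n & F . F & F ** E
n & n . F & F ** E
n & n . n & F ** E
n & n . n & n ** E
n & n . n & n ** T
n & n . n & n ** F
n & n . n & n ** n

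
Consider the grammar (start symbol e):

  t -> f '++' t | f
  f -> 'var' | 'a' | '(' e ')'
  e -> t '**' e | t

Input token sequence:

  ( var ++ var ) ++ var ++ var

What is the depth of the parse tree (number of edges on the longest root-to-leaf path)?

[e [t [f ( [e [t [f var] ++ [t [f var]]]] )] ++ [t [f var] ++ [t [f var]]]]]

7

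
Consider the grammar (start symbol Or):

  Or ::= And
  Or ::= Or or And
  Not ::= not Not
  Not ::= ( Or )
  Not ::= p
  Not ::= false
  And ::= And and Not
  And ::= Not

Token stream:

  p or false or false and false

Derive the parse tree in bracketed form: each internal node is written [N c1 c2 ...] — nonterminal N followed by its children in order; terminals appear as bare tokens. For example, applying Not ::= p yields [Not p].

Or
Or or And
Or or And or And
And or And or And
Not or And or And
p or And or And
p or Not or And
p or false or And
p or false or And and Not
p or false or Not and Not
p or false or false and Not
p or false or false and false

[Or [Or [Or [And [Not p]]] or [And [Not false]]] or [And [And [Not false]] and [Not false]]]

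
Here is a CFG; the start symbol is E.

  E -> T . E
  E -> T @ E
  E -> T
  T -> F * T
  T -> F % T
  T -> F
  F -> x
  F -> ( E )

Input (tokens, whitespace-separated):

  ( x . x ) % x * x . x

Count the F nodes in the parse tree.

6

[E [T [F ( [E [T [F x]] . [E [T [F x]]]] )] % [T [F x] * [T [F x]]]] . [E [T [F x]]]]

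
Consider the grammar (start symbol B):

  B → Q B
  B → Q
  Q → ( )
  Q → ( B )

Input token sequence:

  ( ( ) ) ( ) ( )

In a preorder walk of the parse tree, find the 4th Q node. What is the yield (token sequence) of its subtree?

[B [Q ( [B [Q ( )]] )] [B [Q ( )] [B [Q ( )]]]]

( )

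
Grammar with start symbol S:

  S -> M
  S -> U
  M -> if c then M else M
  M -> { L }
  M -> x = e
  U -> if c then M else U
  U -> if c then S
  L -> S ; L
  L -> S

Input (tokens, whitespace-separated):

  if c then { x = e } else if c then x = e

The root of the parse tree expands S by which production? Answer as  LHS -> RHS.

[S [U if c then [M { [L [S [M x = e]]] }] else [U if c then [S [M x = e]]]]]

S -> U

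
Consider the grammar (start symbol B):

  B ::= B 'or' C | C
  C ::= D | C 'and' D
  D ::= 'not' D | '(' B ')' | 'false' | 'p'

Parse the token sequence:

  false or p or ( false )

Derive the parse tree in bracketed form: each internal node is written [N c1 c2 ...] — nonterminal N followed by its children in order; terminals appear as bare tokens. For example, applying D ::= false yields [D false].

[B [B [B [C [D false]]] or [C [D p]]] or [C [D ( [B [C [D false]]] )]]]

B
B or C
B or C or C
C or C or C
D or C or C
false or C or C
false or D or C
false or p or C
false or p or D
false or p or ( B )
false or p or ( C )
false or p or ( D )
false or p or ( false )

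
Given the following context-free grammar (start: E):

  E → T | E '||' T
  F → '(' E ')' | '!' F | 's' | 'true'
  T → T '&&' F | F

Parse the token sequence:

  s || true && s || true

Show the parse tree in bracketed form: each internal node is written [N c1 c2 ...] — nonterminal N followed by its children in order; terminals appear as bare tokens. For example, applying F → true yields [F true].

[E [E [E [T [F s]]] || [T [T [F true]] && [F s]]] || [T [F true]]]

E
E || T
E || T || T
T || T || T
F || T || T
s || T || T
s || T && F || T
s || F && F || T
s || true && F || T
s || true && s || T
s || true && s || F
s || true && s || true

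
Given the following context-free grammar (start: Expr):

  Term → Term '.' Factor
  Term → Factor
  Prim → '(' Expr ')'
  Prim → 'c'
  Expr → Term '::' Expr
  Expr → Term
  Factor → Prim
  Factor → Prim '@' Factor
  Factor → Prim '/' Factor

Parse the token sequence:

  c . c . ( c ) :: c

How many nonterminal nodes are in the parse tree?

18

[Expr [Term [Term [Term [Factor [Prim c]]] . [Factor [Prim c]]] . [Factor [Prim ( [Expr [Term [Factor [Prim c]]]] )]]] :: [Expr [Term [Factor [Prim c]]]]]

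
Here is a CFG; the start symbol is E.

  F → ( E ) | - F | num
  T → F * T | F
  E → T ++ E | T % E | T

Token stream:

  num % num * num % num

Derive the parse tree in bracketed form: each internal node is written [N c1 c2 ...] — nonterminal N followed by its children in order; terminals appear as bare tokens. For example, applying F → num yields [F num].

E
T % E
F % E
num % E
num % T % E
num % F * T % E
num % num * T % E
num % num * F % E
num % num * num % E
num % num * num % T
num % num * num % F
num % num * num % num

[E [T [F num]] % [E [T [F num] * [T [F num]]] % [E [T [F num]]]]]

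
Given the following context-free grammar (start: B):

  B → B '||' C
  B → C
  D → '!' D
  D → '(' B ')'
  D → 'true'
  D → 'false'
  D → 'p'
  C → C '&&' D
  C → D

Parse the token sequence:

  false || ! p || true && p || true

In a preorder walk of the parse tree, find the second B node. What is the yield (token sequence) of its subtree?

false || ! p || true && p

[B [B [B [B [C [D false]]] || [C [D ! [D p]]]] || [C [C [D true]] && [D p]]] || [C [D true]]]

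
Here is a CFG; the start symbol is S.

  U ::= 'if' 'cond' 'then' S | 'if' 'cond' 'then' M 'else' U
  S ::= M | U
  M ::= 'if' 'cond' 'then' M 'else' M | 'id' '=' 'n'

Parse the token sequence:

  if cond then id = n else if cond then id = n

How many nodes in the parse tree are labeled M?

2

[S [U if cond then [M id = n] else [U if cond then [S [M id = n]]]]]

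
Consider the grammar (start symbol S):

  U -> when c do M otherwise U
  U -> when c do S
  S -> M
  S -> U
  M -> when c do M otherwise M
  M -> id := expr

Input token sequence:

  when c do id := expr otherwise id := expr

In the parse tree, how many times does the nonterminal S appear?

[S [M when c do [M id := expr] otherwise [M id := expr]]]

1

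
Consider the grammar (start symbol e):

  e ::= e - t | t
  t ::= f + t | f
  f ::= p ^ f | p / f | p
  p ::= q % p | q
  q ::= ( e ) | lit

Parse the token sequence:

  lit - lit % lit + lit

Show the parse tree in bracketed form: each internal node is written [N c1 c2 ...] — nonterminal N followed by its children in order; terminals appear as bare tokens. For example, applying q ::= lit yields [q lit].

[e [e [t [f [p [q lit]]]]] - [t [f [p [q lit] % [p [q lit]]]] + [t [f [p [q lit]]]]]]

e
e - t
t - t
f - t
p - t
q - t
lit - t
lit - f + t
lit - p + t
lit - q % p + t
lit - lit % p + t
lit - lit % q + t
lit - lit % lit + t
lit - lit % lit + f
lit - lit % lit + p
lit - lit % lit + q
lit - lit % lit + lit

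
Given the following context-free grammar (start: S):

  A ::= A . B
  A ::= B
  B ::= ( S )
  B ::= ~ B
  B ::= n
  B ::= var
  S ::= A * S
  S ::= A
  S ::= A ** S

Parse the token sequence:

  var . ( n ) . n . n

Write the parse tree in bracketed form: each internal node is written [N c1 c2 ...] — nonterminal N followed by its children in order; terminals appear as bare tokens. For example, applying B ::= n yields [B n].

S
A
A . B
A . B . B
A . B . B . B
B . B . B . B
var . B . B . B
var . ( S ) . B . B
var . ( A ) . B . B
var . ( B ) . B . B
var . ( n ) . B . B
var . ( n ) . n . B
var . ( n ) . n . n

[S [A [A [A [A [B var]] . [B ( [S [A [B n]]] )]] . [B n]] . [B n]]]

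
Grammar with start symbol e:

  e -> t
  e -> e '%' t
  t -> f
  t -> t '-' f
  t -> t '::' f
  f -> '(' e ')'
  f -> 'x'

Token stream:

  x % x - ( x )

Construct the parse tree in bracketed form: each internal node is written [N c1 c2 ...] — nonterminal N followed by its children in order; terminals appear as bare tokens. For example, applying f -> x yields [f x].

[e [e [t [f x]]] % [t [t [f x]] - [f ( [e [t [f x]]] )]]]

e
e % t
t % t
f % t
x % t
x % t - f
x % f - f
x % x - f
x % x - ( e )
x % x - ( t )
x % x - ( f )
x % x - ( x )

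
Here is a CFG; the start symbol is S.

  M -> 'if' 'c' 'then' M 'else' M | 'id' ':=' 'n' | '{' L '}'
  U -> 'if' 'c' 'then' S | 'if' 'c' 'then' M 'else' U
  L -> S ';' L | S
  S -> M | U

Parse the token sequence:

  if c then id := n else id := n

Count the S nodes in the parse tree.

1

[S [M if c then [M id := n] else [M id := n]]]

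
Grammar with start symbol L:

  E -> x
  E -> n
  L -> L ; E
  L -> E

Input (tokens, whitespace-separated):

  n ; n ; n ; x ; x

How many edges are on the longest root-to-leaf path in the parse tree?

6

[L [L [L [L [L [E n]] ; [E n]] ; [E n]] ; [E x]] ; [E x]]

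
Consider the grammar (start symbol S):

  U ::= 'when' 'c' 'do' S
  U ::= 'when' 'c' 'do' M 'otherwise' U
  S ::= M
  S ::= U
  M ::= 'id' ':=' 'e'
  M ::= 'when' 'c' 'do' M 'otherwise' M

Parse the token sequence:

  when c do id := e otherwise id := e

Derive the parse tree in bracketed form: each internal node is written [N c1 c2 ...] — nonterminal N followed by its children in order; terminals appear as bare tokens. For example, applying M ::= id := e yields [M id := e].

[S [M when c do [M id := e] otherwise [M id := e]]]

S
M
when c do M otherwise M
when c do id := e otherwise M
when c do id := e otherwise id := e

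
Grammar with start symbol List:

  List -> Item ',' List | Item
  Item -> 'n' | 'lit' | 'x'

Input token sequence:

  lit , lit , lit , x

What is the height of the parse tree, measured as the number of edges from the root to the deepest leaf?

5

[List [Item lit] , [List [Item lit] , [List [Item lit] , [List [Item x]]]]]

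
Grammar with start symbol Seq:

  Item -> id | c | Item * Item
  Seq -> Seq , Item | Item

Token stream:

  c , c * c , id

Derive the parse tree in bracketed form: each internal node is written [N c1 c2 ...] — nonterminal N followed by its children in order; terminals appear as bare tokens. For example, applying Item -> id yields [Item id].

[Seq [Seq [Seq [Item c]] , [Item [Item c] * [Item c]]] , [Item id]]

Seq
Seq , Item
Seq , Item , Item
Item , Item , Item
c , Item , Item
c , Item * Item , Item
c , c * Item , Item
c , c * c , Item
c , c * c , id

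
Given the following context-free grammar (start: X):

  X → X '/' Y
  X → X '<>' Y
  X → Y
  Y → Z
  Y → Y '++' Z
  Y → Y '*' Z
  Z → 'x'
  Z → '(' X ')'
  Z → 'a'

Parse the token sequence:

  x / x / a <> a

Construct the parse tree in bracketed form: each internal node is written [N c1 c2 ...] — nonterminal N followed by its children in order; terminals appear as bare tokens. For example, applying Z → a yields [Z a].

[X [X [X [X [Y [Z x]]] / [Y [Z x]]] / [Y [Z a]]] <> [Y [Z a]]]

X
X <> Y
X / Y <> Y
X / Y / Y <> Y
Y / Y / Y <> Y
Z / Y / Y <> Y
x / Y / Y <> Y
x / Z / Y <> Y
x / x / Y <> Y
x / x / Z <> Y
x / x / a <> Y
x / x / a <> Z
x / x / a <> a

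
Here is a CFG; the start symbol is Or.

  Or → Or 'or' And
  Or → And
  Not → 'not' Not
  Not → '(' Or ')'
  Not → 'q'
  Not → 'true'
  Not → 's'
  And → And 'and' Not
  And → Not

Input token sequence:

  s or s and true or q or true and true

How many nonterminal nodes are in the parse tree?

[Or [Or [Or [Or [And [Not s]]] or [And [And [Not s]] and [Not true]]] or [And [Not q]]] or [And [And [Not true]] and [Not true]]]

16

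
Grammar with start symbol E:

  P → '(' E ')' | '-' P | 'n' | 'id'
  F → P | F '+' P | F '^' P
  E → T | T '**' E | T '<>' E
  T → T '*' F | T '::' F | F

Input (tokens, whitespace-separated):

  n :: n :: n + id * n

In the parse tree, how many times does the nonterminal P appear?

[E [T [T [T [T [F [P n]]] :: [F [P n]]] :: [F [F [P n]] + [P id]]] * [F [P n]]]]

5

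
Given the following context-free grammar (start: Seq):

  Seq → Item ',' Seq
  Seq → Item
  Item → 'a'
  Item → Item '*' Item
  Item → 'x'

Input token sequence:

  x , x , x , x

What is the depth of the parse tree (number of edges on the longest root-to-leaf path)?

[Seq [Item x] , [Seq [Item x] , [Seq [Item x] , [Seq [Item x]]]]]

5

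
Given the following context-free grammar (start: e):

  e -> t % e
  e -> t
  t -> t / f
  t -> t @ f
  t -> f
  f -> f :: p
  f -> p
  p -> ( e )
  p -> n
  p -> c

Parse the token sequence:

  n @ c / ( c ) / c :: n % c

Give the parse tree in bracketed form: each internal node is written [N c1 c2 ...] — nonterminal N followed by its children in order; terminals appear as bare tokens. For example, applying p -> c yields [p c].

e
t % e
t / f % e
t / f / f % e
t @ f / f / f % e
f @ f / f / f % e
p @ f / f / f % e
n @ f / f / f % e
n @ p / f / f % e
n @ c / f / f % e
n @ c / p / f % e
n @ c / ( e ) / f % e
n @ c / ( t ) / f % e
n @ c / ( f ) / f % e
n @ c / ( p ) / f % e
n @ c / ( c ) / f % e
n @ c / ( c ) / f :: p % e
n @ c / ( c ) / p :: p % e
n @ c / ( c ) / c :: p % e
n @ c / ( c ) / c :: n % e
n @ c / ( c ) / c :: n % t
n @ c / ( c ) / c :: n % f
n @ c / ( c ) / c :: n % p
n @ c / ( c ) / c :: n % c

[e [t [t [t [t [f [p n]]] @ [f [p c]]] / [f [p ( [e [t [f [p c]]]] )]]] / [f [f [p c]] :: [p n]]] % [e [t [f [p c]]]]]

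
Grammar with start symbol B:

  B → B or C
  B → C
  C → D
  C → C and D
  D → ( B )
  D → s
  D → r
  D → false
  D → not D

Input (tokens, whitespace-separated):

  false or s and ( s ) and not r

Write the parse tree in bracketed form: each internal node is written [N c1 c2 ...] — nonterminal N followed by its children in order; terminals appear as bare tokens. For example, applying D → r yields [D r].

B
B or C
C or C
D or C
false or C
false or C and D
false or C and D and D
false or D and D and D
false or s and D and D
false or s and ( B ) and D
false or s and ( C ) and D
false or s and ( D ) and D
false or s and ( s ) and D
false or s and ( s ) and not D
false or s and ( s ) and not r

[B [B [C [D false]]] or [C [C [C [D s]] and [D ( [B [C [D s]]] )]] and [D not [D r]]]]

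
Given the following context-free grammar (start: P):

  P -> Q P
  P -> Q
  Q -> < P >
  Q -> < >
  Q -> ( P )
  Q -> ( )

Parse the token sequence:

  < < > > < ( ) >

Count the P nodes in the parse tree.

4

[P [Q < [P [Q < >]] >] [P [Q < [P [Q ( )]] >]]]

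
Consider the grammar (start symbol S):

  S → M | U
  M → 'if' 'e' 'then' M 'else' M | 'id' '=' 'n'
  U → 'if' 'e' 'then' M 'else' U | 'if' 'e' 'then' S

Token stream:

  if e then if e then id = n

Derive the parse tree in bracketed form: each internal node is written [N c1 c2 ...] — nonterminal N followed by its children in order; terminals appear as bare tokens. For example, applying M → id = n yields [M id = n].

S
U
if e then S
if e then U
if e then if e then S
if e then if e then M
if e then if e then id = n

[S [U if e then [S [U if e then [S [M id = n]]]]]]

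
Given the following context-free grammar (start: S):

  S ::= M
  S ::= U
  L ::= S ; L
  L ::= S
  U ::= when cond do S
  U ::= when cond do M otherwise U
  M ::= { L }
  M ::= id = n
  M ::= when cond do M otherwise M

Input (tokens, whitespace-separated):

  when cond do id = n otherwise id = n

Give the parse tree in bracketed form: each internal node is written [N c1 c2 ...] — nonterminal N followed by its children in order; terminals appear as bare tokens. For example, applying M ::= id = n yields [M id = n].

S
M
when cond do M otherwise M
when cond do id = n otherwise M
when cond do id = n otherwise id = n

[S [M when cond do [M id = n] otherwise [M id = n]]]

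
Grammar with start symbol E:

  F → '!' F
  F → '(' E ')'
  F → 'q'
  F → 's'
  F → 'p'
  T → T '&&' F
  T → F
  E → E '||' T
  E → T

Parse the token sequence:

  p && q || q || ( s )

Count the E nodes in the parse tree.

[E [E [E [T [T [F p]] && [F q]]] || [T [F q]]] || [T [F ( [E [T [F s]]] )]]]

4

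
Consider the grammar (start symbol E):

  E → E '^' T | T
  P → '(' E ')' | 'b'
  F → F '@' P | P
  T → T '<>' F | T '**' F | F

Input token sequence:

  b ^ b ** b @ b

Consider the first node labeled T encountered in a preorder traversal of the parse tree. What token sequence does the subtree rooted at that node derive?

b

[E [E [T [F [P b]]]] ^ [T [T [F [P b]]] ** [F [F [P b]] @ [P b]]]]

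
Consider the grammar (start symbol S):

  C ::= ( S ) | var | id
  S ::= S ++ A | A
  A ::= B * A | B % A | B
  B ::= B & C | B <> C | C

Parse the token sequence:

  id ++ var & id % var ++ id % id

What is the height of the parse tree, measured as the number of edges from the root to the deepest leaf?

[S [S [S [A [B [C id]]]] ++ [A [B [B [C var]] & [C id]] % [A [B [C var]]]]] ++ [A [B [C id]] % [A [B [C id]]]]]

6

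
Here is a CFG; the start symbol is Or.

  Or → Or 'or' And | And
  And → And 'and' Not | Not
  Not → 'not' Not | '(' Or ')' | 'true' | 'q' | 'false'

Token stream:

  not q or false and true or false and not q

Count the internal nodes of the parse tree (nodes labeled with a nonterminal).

15

[Or [Or [Or [And [Not not [Not q]]]] or [And [And [Not false]] and [Not true]]] or [And [And [Not false]] and [Not not [Not q]]]]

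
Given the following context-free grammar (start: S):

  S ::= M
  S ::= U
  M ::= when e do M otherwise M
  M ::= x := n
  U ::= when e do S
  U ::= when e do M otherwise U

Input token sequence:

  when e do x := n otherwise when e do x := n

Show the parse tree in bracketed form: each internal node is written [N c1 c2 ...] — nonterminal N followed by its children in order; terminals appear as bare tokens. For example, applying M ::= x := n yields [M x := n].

S
U
when e do M otherwise U
when e do x := n otherwise U
when e do x := n otherwise when e do S
when e do x := n otherwise when e do M
when e do x := n otherwise when e do x := n

[S [U when e do [M x := n] otherwise [U when e do [S [M x := n]]]]]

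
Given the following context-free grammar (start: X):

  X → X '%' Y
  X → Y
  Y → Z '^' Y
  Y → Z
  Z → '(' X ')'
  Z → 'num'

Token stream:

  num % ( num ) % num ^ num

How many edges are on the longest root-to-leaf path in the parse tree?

7

[X [X [X [Y [Z num]]] % [Y [Z ( [X [Y [Z num]]] )]]] % [Y [Z num] ^ [Y [Z num]]]]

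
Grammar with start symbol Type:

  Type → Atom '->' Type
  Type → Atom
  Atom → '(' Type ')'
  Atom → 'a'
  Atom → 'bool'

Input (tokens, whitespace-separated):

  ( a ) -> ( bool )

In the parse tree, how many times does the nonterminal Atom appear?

[Type [Atom ( [Type [Atom a]] )] -> [Type [Atom ( [Type [Atom bool]] )]]]

4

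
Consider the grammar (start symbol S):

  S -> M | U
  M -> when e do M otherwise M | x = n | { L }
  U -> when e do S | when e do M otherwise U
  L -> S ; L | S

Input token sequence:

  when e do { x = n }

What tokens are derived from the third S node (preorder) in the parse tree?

[S [U when e do [S [M { [L [S [M x = n]]] }]]]]

x = n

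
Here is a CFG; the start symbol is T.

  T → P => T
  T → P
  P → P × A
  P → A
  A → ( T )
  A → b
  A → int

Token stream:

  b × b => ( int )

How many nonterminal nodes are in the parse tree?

11

[T [P [P [A b]] × [A b]] => [T [P [A ( [T [P [A int]]] )]]]]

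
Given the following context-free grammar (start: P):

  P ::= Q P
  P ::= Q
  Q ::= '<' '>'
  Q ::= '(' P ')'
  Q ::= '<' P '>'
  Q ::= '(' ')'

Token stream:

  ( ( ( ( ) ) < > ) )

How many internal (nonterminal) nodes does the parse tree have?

[P [Q ( [P [Q ( [P [Q ( [P [Q ( )]] )] [P [Q < >]]] )]] )]]

10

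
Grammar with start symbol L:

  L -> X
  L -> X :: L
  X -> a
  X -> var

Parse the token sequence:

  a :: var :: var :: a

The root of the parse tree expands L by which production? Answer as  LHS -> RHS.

[L [X a] :: [L [X var] :: [L [X var] :: [L [X a]]]]]

L -> X :: L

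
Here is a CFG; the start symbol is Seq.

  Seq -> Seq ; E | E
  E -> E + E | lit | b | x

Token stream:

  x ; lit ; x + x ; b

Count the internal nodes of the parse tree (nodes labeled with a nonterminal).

10

[Seq [Seq [Seq [Seq [E x]] ; [E lit]] ; [E [E x] + [E x]]] ; [E b]]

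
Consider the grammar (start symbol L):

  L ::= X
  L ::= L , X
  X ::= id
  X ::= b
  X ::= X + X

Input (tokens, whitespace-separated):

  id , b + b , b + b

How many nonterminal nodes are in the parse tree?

10

[L [L [L [X id]] , [X [X b] + [X b]]] , [X [X b] + [X b]]]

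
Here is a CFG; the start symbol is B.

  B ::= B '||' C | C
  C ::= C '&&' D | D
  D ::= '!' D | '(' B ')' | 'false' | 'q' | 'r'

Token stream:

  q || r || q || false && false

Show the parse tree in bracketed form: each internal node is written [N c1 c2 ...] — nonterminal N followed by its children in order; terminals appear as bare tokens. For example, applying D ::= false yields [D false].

[B [B [B [B [C [D q]]] || [C [D r]]] || [C [D q]]] || [C [C [D false]] && [D false]]]

B
B || C
B || C || C
B || C || C || C
C || C || C || C
D || C || C || C
q || C || C || C
q || D || C || C
q || r || C || C
q || r || D || C
q || r || q || C
q || r || q || C && D
q || r || q || D && D
q || r || q || false && D
q || r || q || false && false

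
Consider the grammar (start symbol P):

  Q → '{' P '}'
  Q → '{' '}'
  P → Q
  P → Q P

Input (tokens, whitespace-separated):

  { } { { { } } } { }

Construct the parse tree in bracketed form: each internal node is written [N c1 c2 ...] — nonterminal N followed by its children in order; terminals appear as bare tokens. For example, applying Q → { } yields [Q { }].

P
Q P
{ } P
{ } Q P
{ } { P } P
{ } { Q } P
{ } { { P } } P
{ } { { Q } } P
{ } { { { } } } P
{ } { { { } } } Q
{ } { { { } } } { }

[P [Q { }] [P [Q { [P [Q { [P [Q { }]] }]] }] [P [Q { }]]]]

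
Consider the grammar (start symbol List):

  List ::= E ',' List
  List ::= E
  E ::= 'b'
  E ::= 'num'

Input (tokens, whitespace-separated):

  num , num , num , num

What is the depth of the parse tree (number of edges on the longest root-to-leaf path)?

[List [E num] , [List [E num] , [List [E num] , [List [E num]]]]]

5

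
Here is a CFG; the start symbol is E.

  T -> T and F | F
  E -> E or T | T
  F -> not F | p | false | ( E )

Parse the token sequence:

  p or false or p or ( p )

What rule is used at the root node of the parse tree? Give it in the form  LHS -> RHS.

[E [E [E [E [T [F p]]] or [T [F false]]] or [T [F p]]] or [T [F ( [E [T [F p]]] )]]]

E -> E or T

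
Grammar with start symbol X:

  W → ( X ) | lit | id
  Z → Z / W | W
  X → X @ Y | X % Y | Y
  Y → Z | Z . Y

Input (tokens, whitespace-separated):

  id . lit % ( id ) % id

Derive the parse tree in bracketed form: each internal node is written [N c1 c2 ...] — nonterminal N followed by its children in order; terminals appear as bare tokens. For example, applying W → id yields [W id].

X
X % Y
X % Y % Y
Y % Y % Y
Z . Y % Y % Y
W . Y % Y % Y
id . Y % Y % Y
id . Z % Y % Y
id . W % Y % Y
id . lit % Y % Y
id . lit % Z % Y
id . lit % W % Y
id . lit % ( X ) % Y
id . lit % ( Y ) % Y
id . lit % ( Z ) % Y
id . lit % ( W ) % Y
id . lit % ( id ) % Y
id . lit % ( id ) % Z
id . lit % ( id ) % W
id . lit % ( id ) % id

[X [X [X [Y [Z [W id]] . [Y [Z [W lit]]]]] % [Y [Z [W ( [X [Y [Z [W id]]]] )]]]] % [Y [Z [W id]]]]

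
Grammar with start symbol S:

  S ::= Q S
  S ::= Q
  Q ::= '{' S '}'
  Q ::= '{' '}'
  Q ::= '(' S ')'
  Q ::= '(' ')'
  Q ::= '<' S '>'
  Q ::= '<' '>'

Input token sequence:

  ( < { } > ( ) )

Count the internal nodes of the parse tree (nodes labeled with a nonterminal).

8

[S [Q ( [S [Q < [S [Q { }]] >] [S [Q ( )]]] )]]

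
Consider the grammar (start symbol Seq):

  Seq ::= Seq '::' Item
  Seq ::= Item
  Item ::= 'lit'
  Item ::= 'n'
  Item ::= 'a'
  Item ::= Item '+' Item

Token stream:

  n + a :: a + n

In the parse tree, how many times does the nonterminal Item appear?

6

[Seq [Seq [Item [Item n] + [Item a]]] :: [Item [Item a] + [Item n]]]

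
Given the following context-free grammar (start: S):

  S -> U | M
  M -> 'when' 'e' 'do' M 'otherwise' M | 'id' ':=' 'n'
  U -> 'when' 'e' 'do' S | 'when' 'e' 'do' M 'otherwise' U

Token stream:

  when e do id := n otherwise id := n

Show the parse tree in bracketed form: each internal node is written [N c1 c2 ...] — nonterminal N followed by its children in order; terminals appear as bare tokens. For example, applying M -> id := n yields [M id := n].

S
M
when e do M otherwise M
when e do id := n otherwise M
when e do id := n otherwise id := n

[S [M when e do [M id := n] otherwise [M id := n]]]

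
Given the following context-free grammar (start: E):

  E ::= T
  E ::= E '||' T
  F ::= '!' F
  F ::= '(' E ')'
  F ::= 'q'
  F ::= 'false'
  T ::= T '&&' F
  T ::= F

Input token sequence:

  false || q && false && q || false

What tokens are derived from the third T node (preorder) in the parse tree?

q && false

[E [E [E [T [F false]]] || [T [T [T [F q]] && [F false]] && [F q]]] || [T [F false]]]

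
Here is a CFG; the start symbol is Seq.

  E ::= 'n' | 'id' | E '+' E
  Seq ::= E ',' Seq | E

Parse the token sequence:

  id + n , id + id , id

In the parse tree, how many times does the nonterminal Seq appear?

[Seq [E [E id] + [E n]] , [Seq [E [E id] + [E id]] , [Seq [E id]]]]

3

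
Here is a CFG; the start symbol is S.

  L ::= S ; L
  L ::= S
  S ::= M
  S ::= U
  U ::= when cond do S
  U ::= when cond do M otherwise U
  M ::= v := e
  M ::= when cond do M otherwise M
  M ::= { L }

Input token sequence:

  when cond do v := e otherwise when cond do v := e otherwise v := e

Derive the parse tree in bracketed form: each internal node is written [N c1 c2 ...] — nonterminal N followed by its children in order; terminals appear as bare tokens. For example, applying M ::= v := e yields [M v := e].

S
M
when cond do M otherwise M
when cond do v := e otherwise M
when cond do v := e otherwise when cond do M otherwise M
when cond do v := e otherwise when cond do v := e otherwise M
when cond do v := e otherwise when cond do v := e otherwise v := e

[S [M when cond do [M v := e] otherwise [M when cond do [M v := e] otherwise [M v := e]]]]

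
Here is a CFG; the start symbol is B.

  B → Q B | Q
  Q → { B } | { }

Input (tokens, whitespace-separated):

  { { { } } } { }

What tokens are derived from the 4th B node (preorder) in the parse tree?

[B [Q { [B [Q { [B [Q { }]] }]] }] [B [Q { }]]]

{ }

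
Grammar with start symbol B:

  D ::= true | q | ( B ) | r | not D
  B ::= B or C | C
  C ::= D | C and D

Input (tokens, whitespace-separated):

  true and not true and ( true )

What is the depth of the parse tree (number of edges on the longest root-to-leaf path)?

[B [C [C [C [D true]] and [D not [D true]]] and [D ( [B [C [D true]]] )]]]

6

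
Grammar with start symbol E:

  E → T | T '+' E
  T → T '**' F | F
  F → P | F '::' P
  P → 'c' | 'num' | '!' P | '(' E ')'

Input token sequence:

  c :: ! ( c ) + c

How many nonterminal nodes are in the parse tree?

15

[E [T [F [F [P c]] :: [P ! [P ( [E [T [F [P c]]]] )]]]] + [E [T [F [P c]]]]]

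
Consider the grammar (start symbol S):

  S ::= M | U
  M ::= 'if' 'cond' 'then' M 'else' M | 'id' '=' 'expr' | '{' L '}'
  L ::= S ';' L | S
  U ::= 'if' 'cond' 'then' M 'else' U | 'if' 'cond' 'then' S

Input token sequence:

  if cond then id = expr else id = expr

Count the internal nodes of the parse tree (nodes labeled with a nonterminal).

4

[S [M if cond then [M id = expr] else [M id = expr]]]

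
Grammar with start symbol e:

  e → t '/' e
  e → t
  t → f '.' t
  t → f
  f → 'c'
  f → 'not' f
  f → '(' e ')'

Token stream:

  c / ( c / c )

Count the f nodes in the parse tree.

4

[e [t [f c]] / [e [t [f ( [e [t [f c]] / [e [t [f c]]]] )]]]]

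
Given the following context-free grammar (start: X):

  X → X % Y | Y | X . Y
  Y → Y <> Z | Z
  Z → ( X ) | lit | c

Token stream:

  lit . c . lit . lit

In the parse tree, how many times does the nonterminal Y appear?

4

[X [X [X [X [Y [Z lit]]] . [Y [Z c]]] . [Y [Z lit]]] . [Y [Z lit]]]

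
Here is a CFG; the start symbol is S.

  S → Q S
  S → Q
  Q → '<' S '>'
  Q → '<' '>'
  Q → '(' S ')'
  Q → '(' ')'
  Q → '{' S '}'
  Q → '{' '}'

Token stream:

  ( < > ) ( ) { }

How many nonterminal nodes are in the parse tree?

[S [Q ( [S [Q < >]] )] [S [Q ( )] [S [Q { }]]]]

8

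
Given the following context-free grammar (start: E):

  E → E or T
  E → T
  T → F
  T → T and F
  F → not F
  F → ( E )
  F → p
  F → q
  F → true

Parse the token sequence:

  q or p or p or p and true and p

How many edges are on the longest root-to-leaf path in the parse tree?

[E [E [E [E [T [F q]]] or [T [F p]]] or [T [F p]]] or [T [T [T [F p]] and [F true]] and [F p]]]

6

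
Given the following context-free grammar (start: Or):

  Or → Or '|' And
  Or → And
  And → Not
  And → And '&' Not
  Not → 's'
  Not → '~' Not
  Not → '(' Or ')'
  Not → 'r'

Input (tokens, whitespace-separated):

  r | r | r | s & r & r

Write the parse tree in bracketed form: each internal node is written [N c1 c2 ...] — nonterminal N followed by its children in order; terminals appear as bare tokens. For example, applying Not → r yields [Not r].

Or
Or | And
Or | And | And
Or | And | And | And
And | And | And | And
Not | And | And | And
r | And | And | And
r | Not | And | And
r | r | And | And
r | r | Not | And
r | r | r | And
r | r | r | And & Not
r | r | r | And & Not & Not
r | r | r | Not & Not & Not
r | r | r | s & Not & Not
r | r | r | s & r & Not
r | r | r | s & r & r

[Or [Or [Or [Or [And [Not r]]] | [And [Not r]]] | [And [Not r]]] | [And [And [And [Not s]] & [Not r]] & [Not r]]]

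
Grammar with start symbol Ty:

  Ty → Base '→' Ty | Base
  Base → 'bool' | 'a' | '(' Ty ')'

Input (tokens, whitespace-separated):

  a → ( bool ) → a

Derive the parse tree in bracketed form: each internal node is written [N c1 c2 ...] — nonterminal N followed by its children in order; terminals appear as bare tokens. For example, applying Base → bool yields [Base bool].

Ty
Base → Ty
a → Ty
a → Base → Ty
a → ( Ty ) → Ty
a → ( Base ) → Ty
a → ( bool ) → Ty
a → ( bool ) → Base
a → ( bool ) → a

[Ty [Base a] → [Ty [Base ( [Ty [Base bool]] )] → [Ty [Base a]]]]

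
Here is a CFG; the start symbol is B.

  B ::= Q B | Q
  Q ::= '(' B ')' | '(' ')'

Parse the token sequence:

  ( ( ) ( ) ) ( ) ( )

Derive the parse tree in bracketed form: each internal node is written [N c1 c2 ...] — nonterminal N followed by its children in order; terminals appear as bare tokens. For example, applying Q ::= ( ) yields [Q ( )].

B
Q B
( B ) B
( Q B ) B
( ( ) B ) B
( ( ) Q ) B
( ( ) ( ) ) B
( ( ) ( ) ) Q B
( ( ) ( ) ) ( ) B
( ( ) ( ) ) ( ) Q
( ( ) ( ) ) ( ) ( )

[B [Q ( [B [Q ( )] [B [Q ( )]]] )] [B [Q ( )] [B [Q ( )]]]]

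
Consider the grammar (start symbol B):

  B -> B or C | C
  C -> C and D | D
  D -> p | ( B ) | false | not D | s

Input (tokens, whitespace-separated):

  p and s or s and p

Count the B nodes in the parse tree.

[B [B [C [C [D p]] and [D s]]] or [C [C [D s]] and [D p]]]

2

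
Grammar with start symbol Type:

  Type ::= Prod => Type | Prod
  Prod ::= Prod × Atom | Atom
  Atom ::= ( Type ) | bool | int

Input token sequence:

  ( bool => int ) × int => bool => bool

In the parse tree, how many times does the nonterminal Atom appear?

[Type [Prod [Prod [Atom ( [Type [Prod [Atom bool]] => [Type [Prod [Atom int]]]] )]] × [Atom int]] => [Type [Prod [Atom bool]] => [Type [Prod [Atom bool]]]]]

6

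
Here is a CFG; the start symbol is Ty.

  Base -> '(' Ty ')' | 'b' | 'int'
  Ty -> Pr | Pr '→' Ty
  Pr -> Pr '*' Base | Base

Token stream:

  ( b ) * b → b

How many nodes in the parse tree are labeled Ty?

3

[Ty [Pr [Pr [Base ( [Ty [Pr [Base b]]] )]] * [Base b]] → [Ty [Pr [Base b]]]]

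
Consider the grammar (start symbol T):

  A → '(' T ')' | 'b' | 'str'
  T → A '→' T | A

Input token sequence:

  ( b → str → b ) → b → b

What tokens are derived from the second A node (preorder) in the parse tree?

b

[T [A ( [T [A b] → [T [A str] → [T [A b]]]] )] → [T [A b] → [T [A b]]]]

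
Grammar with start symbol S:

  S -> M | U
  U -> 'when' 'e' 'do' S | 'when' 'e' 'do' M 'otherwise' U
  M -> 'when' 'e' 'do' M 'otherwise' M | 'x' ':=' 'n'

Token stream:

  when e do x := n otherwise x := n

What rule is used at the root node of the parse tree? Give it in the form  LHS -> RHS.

S -> M

[S [M when e do [M x := n] otherwise [M x := n]]]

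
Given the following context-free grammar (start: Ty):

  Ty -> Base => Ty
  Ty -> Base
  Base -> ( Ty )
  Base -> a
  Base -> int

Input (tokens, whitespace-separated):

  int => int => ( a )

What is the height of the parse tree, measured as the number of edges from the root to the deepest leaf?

[Ty [Base int] => [Ty [Base int] => [Ty [Base ( [Ty [Base a]] )]]]]

6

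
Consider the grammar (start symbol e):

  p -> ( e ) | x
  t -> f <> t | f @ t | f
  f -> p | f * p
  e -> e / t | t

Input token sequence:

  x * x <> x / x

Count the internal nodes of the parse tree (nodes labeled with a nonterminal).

[e [e [t [f [f [p x]] * [p x]] <> [t [f [p x]]]]] / [t [f [p x]]]]

13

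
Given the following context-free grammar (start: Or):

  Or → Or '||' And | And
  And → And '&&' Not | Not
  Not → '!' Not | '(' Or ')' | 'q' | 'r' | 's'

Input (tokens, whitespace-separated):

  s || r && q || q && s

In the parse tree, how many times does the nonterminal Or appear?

[Or [Or [Or [And [Not s]]] || [And [And [Not r]] && [Not q]]] || [And [And [Not q]] && [Not s]]]

3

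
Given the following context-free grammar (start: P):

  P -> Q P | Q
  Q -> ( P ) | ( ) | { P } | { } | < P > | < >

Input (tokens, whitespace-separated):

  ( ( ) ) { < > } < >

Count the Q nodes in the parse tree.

5

[P [Q ( [P [Q ( )]] )] [P [Q { [P [Q < >]] }] [P [Q < >]]]]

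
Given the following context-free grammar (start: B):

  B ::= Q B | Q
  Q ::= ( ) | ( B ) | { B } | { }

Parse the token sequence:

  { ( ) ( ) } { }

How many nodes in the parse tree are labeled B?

4

[B [Q { [B [Q ( )] [B [Q ( )]]] }] [B [Q { }]]]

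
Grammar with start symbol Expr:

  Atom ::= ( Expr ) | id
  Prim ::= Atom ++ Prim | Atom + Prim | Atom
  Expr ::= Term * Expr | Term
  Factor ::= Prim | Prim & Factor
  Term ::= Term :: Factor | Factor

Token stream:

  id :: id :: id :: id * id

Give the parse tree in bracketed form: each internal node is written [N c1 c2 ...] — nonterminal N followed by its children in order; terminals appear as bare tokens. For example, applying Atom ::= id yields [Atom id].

Expr
Term * Expr
Term :: Factor * Expr
Term :: Factor :: Factor * Expr
Term :: Factor :: Factor :: Factor * Expr
Factor :: Factor :: Factor :: Factor * Expr
Prim :: Factor :: Factor :: Factor * Expr
Atom :: Factor :: Factor :: Factor * Expr
id :: Factor :: Factor :: Factor * Expr
id :: Prim :: Factor :: Factor * Expr
id :: Atom :: Factor :: Factor * Expr
id :: id :: Factor :: Factor * Expr
id :: id :: Prim :: Factor * Expr
id :: id :: Atom :: Factor * Expr
id :: id :: id :: Factor * Expr
id :: id :: id :: Prim * Expr
id :: id :: id :: Atom * Expr
id :: id :: id :: id * Expr
id :: id :: id :: id * Term
id :: id :: id :: id * Factor
id :: id :: id :: id * Prim
id :: id :: id :: id * Atom
id :: id :: id :: id * id

[Expr [Term [Term [Term [Term [Factor [Prim [Atom id]]]] :: [Factor [Prim [Atom id]]]] :: [Factor [Prim [Atom id]]]] :: [Factor [Prim [Atom id]]]] * [Expr [Term [Factor [Prim [Atom id]]]]]]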